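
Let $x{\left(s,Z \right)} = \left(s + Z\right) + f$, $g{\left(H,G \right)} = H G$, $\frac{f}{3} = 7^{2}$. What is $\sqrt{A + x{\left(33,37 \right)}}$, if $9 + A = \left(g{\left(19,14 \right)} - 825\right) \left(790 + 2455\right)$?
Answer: $i \sqrt{1813747} \approx 1346.8 i$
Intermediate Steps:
$f = 147$ ($f = 3 \cdot 7^{2} = 3 \cdot 49 = 147$)
$g{\left(H,G \right)} = G H$
$A = -1813964$ ($A = -9 + \left(14 \cdot 19 - 825\right) \left(790 + 2455\right) = -9 + \left(266 - 825\right) 3245 = -9 - 1813955 = -1813964$)
$x{\left(s,Z \right)} = 147 + Z + s$ ($x{\left(s,Z \right)} = \left(s + Z\right) + 147 = \left(Z + s\right) + 147 = 147 + Z + s$)
$\sqrt{A + x{\left(33,37 \right)}} = \sqrt{-1813964 + \left(147 + 37 + 33\right)} = \sqrt{-1813964 + 217} = \sqrt{-1813747} = i \sqrt{1813747}$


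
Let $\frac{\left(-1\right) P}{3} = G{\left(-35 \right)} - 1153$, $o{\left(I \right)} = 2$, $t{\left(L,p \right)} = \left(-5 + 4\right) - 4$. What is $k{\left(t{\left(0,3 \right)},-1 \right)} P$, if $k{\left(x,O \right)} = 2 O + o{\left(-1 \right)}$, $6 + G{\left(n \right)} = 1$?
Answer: $0$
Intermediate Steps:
$G{\left(n \right)} = -5$ ($G{\left(n \right)} = -6 + 1 = -5$)
$t{\left(L,p \right)} = -5$ ($t{\left(L,p \right)} = -1 - 4 = -5$)
$k{\left(x,O \right)} = 2 + 2 O$ ($k{\left(x,O \right)} = 2 O + 2 = 2 + 2 O$)
$P = 3474$ ($P = - 3 \left(-5 - 1153\right) = \left(-3\right) \left(-1158\right) = 3474$)
$k{\left(t{\left(0,3 \right)},-1 \right)} P = \left(2 + 2 \left(-1\right)\right) 3474 = \left(2 - 2\right) 3474 = 0 \cdot 3474 = 0$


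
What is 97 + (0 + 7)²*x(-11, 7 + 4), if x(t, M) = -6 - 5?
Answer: -442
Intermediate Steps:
x(t, M) = -11
97 + (0 + 7)²*x(-11, 7 + 4) = 97 + (0 + 7)²*(-11) = 97 + 7²*(-11) = 97 + 49*(-11) = 97 - 539 = -442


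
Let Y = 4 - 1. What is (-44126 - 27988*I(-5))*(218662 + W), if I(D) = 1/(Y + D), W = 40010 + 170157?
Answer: -12921475428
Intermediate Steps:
Y = 3
W = 210167
I(D) = 1/(3 + D)
(-44126 - 27988*I(-5))*(218662 + W) = (-44126 - 27988/(3 - 5))*(218662 + 210167) = (-44126 - 27988/(-2))*428829 = (-44126 - 27988*(-1/2))*428829 = (-44126 + 13994)*428829 = -30132*428829 = -12921475428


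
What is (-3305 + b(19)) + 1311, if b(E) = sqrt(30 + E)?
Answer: -1987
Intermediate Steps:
(-3305 + b(19)) + 1311 = (-3305 + sqrt(30 + 19)) + 1311 = (-3305 + sqrt(49)) + 1311 = (-3305 + 7) + 1311 = -3298 + 1311 = -1987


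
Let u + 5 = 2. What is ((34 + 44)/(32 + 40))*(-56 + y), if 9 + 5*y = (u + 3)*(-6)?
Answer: -3757/60 ≈ -62.617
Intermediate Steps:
u = -3 (u = -5 + 2 = -3)
y = -9/5 (y = -9/5 + ((-3 + 3)*(-6))/5 = -9/5 + (0*(-6))/5 = -9/5 + (⅕)*0 = -9/5 + 0 = -9/5 ≈ -1.8000)
((34 + 44)/(32 + 40))*(-56 + y) = ((34 + 44)/(32 + 40))*(-56 - 9/5) = (78/72)*(-289/5) = (78*(1/72))*(-289/5) = (13/12)*(-289/5) = -3757/60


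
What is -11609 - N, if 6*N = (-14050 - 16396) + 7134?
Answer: -23171/3 ≈ -7723.7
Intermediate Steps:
N = -11656/3 (N = ((-14050 - 16396) + 7134)/6 = (-30446 + 7134)/6 = (⅙)*(-23312) = -11656/3 ≈ -3885.3)
-11609 - N = -11609 - 1*(-11656/3) = -11609 + 11656/3 = -23171/3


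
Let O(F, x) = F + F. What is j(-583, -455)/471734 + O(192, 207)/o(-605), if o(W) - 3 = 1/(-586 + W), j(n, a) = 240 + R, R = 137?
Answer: 53936515285/421258462 ≈ 128.04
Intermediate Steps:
O(F, x) = 2*F
j(n, a) = 377 (j(n, a) = 240 + 137 = 377)
o(W) = 3 + 1/(-586 + W)
j(-583, -455)/471734 + O(192, 207)/o(-605) = 377/471734 + (2*192)/(((-1757 + 3*(-605))/(-586 - 605))) = 377*(1/471734) + 384/(((-1757 - 1815)/(-1191))) = 377/471734 + 384/((-1/1191*(-3572))) = 377/471734 + 384/(3572/1191) = 377/471734 + 384*(1191/3572) = 377/471734 + 114336/893 = 53936515285/421258462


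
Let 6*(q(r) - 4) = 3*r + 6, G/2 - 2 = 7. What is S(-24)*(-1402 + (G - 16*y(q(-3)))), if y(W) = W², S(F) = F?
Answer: 37920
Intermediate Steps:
G = 18 (G = 4 + 2*7 = 4 + 14 = 18)
q(r) = 5 + r/2 (q(r) = 4 + (3*r + 6)/6 = 4 + (6 + 3*r)/6 = 4 + (1 + r/2) = 5 + r/2)
S(-24)*(-1402 + (G - 16*y(q(-3)))) = -24*(-1402 + (18 - 16*(5 + (½)*(-3))²)) = -24*(-1402 + (18 - 16*(5 - 3/2)²)) = -24*(-1402 + (18 - 16*(7/2)²)) = -24*(-1402 + (18 - 16*49/4)) = -24*(-1402 + (18 - 196)) = -24*(-1402 - 178) = -24*(-1580) = 37920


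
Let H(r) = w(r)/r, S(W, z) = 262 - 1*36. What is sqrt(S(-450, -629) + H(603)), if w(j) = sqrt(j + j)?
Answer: sqrt(9130626 + 201*sqrt(134))/201 ≈ 15.035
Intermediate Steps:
w(j) = sqrt(2)*sqrt(j) (w(j) = sqrt(2*j) = sqrt(2)*sqrt(j))
S(W, z) = 226 (S(W, z) = 262 - 36 = 226)
H(r) = sqrt(2)/sqrt(r) (H(r) = (sqrt(2)*sqrt(r))/r = sqrt(2)/sqrt(r))
sqrt(S(-450, -629) + H(603)) = sqrt(226 + sqrt(2)/sqrt(603)) = sqrt(226 + sqrt(2)*(sqrt(67)/201)) = sqrt(226 + sqrt(134)/201)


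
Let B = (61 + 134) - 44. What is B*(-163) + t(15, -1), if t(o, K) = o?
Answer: -24598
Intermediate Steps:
B = 151 (B = 195 - 44 = 151)
B*(-163) + t(15, -1) = 151*(-163) + 15 = -24613 + 15 = -24598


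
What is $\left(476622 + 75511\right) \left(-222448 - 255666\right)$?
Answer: $-263982517162$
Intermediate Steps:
$\left(476622 + 75511\right) \left(-222448 - 255666\right) = 552133 \left(-222448 - 255666\right) = 552133 \left(-478114\right) = -263982517162$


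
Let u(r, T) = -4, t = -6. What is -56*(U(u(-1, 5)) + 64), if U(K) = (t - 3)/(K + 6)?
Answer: -3332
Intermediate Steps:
U(K) = -9/(6 + K) (U(K) = (-6 - 3)/(K + 6) = -9/(6 + K))
-56*(U(u(-1, 5)) + 64) = -56*(-9/(6 - 4) + 64) = -56*(-9/2 + 64) = -56*119/2 = -3332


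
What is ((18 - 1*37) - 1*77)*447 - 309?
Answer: -43221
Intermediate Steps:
((18 - 1*37) - 1*77)*447 - 309 = ((18 - 37) - 77)*447 - 309 = (-19 - 77)*447 - 309 = -96*447 - 309 = -42912 - 309 = -43221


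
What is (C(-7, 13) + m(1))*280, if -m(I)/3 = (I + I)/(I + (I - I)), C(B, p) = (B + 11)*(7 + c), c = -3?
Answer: 2800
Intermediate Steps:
C(B, p) = 44 + 4*B (C(B, p) = (B + 11)*(7 - 3) = (11 + B)*4 = 44 + 4*B)
m(I) = -6 (m(I) = -3*(I + I)/(I + (I - I)) = -3*2*I/(I + 0) = -3*2*I/I = -3*2 = -6)
(C(-7, 13) + m(1))*280 = ((44 + 4*(-7)) - 6)*280 = ((44 - 28) - 6)*280 = (16 - 6)*280 = 10*280 = 2800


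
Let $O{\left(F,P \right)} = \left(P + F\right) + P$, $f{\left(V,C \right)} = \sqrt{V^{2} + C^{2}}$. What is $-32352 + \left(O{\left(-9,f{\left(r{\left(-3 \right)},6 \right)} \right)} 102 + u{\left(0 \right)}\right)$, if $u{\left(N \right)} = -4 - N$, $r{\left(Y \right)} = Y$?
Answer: $-33274 + 612 \sqrt{5} \approx -31906.0$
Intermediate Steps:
$f{\left(V,C \right)} = \sqrt{C^{2} + V^{2}}$
$O{\left(F,P \right)} = F + 2 P$ ($O{\left(F,P \right)} = \left(F + P\right) + P = F + 2 P$)
$-32352 + \left(O{\left(-9,f{\left(r{\left(-3 \right)},6 \right)} \right)} 102 + u{\left(0 \right)}\right) = -32352 + \left(\left(-9 + 2 \sqrt{6^{2} + \left(-3\right)^{2}}\right) 102 - 4\right) = -32352 + \left(\left(-9 + 2 \sqrt{36 + 9}\right) 102 + \left(-4 + 0\right)\right) = -32352 - \left(4 - \left(-9 + 2 \sqrt{45}\right) 102\right) = -32352 - \left(4 - \left(-9 + 2 \cdot 3 \sqrt{5}\right) 102\right) = -32352 - \left(4 - \left(-9 + 6 \sqrt{5}\right) 102\right) = -32352 - \left(922 - 612 \sqrt{5}\right) = -33274 + 612 \sqrt{5}$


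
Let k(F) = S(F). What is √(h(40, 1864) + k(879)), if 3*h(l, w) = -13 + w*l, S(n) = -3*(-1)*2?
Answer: √24855 ≈ 157.65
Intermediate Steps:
S(n) = 6 (S(n) = 3*2 = 6)
k(F) = 6
h(l, w) = -13/3 + l*w/3 (h(l, w) = (-13 + w*l)/3 = (-13 + l*w)/3 = -13/3 + l*w/3)
√(h(40, 1864) + k(879)) = √((-13/3 + (⅓)*40*1864) + 6) = √((-13/3 + 74560/3) + 6) = √(24849 + 6) = √24855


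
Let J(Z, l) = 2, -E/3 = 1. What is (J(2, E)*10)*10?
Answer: 200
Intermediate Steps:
E = -3 (E = -3*1 = -3)
(J(2, E)*10)*10 = (2*10)*10 = 20*10 = 200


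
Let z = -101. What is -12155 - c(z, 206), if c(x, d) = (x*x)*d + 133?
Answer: -2113694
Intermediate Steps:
c(x, d) = 133 + d*x² (c(x, d) = x²*d + 133 = d*x² + 133 = 133 + d*x²)
-12155 - c(z, 206) = -12155 - (133 + 206*(-101)²) = -12155 - (133 + 206*10201) = -12155 - (133 + 2101406) = -12155 - 1*2101539 = -12155 - 2101539 = -2113694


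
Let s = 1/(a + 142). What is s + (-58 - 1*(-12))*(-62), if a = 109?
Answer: 715853/251 ≈ 2852.0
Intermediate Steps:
s = 1/251 (s = 1/(109 + 142) = 1/251 ≈ 0.0039841)
s + (-58 - 1*(-12))*(-62) = 1/251 + (-58 - 1*(-12))*(-62) = 1/251 + (-58 + 12)*(-62) = 1/251 - 46*(-62) = 1/251 + 2852 = 715853/251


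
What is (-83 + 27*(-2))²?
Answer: 18769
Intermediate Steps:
(-83 + 27*(-2))² = (-83 - 54)² = (-137)² = 18769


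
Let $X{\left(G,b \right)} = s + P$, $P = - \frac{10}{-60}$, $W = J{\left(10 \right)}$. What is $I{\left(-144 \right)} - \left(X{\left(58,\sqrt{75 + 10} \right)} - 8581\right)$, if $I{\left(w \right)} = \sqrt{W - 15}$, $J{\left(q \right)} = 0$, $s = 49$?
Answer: $\frac{51191}{6} + i \sqrt{15} \approx 8531.8 + 3.873 i$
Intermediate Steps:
$W = 0$
$P = \frac{1}{6}$ ($P = \left(-10\right) \left(- \frac{1}{60}\right) = \frac{1}{6} \approx 0.16667$)
$X{\left(G,b \right)} = \frac{295}{6}$ ($X{\left(G,b \right)} = 49 + \frac{1}{6} = \frac{295}{6}$)
$I{\left(w \right)} = i \sqrt{15}$ ($I{\left(w \right)} = \sqrt{0 - 15} = \sqrt{-15} = i \sqrt{15}$)
$I{\left(-144 \right)} - \left(X{\left(58,\sqrt{75 + 10} \right)} - 8581\right) = i \sqrt{15} - \left(\frac{295}{6} - 8581\right) = i \sqrt{15} - - \frac{51191}{6} = i \sqrt{15} + \frac{51191}{6} = \frac{51191}{6} + i \sqrt{15}$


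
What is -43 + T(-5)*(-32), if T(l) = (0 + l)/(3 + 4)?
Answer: -141/7 ≈ -20.143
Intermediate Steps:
T(l) = l/7
-43 + T(-5)*(-32) = -43 + ((⅐)*(-5))*(-32) = -43 - 5/7*(-32) = -43 + 160/7 = -141/7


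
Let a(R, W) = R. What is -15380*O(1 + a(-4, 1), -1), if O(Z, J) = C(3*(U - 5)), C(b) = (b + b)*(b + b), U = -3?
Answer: -35435520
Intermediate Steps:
C(b) = 4*b**2 (C(b) = (2*b)*(2*b) = 4*b**2)
O(Z, J) = 2304 (O(Z, J) = 4*(3*(-3 - 5))**2 = 4*(3*(-8))**2 = 4*(-24)**2 = 4*576 = 2304)
-15380*O(1 + a(-4, 1), -1) = -15380*2304 = -35435520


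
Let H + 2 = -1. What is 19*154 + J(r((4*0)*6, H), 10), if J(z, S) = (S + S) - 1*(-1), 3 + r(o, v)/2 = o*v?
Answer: 2947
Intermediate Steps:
H = -3 (H = -2 - 1 = -3)
r(o, v) = -6 + 2*o*v (r(o, v) = -6 + 2*(o*v) = -6 + 2*o*v)
J(z, S) = 1 + 2*S (J(z, S) = 2*S + 1 = 1 + 2*S)
19*154 + J(r((4*0)*6, H), 10) = 19*154 + (1 + 2*10) = 2926 + (1 + 20) = 2926 + 21 = 2947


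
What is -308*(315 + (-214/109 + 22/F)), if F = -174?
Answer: -913937024/9483 ≈ -96376.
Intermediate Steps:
-308*(315 + (-214/109 + 22/F)) = -308*(315 + (-214/109 + 22/(-174))) = -308*(315 + (-214*1/109 + 22*(-1/174))) = -308*(315 + (-214/109 - 11/87)) = -308*(315 - 19817/9483) = -308*2967328/9483 = -913937024/9483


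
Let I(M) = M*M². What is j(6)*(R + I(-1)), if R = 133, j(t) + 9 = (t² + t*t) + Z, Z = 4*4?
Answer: 10428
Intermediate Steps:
Z = 16
j(t) = 7 + 2*t² (j(t) = -9 + ((t² + t*t) + 16) = -9 + ((t² + t²) + 16) = -9 + (2*t² + 16) = -9 + (16 + 2*t²) = 7 + 2*t²)
I(M) = M³
j(6)*(R + I(-1)) = (7 + 2*6²)*(133 + (-1)³) = (7 + 2*36)*(133 - 1) = (7 + 72)*132 = 79*132 = 10428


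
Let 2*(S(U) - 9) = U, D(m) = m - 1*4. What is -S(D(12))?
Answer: -13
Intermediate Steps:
D(m) = -4 + m (D(m) = m - 4 = -4 + m)
S(U) = 9 + U/2
-S(D(12)) = -(9 + (-4 + 12)/2) = -(9 + (½)*8) = -(9 + 4) = -1*13 = -13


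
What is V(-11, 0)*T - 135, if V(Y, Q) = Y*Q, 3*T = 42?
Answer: -135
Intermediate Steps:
T = 14 (T = (1/3)*42 = 14)
V(Y, Q) = Q*Y
V(-11, 0)*T - 135 = (0*(-11))*14 - 135 = 0*14 - 135 = 0 - 135 = -135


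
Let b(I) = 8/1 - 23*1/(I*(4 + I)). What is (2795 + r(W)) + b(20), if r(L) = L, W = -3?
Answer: 1343977/480 ≈ 2800.0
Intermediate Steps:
b(I) = 8 - 23/(I*(4 + I)) (b(I) = 8*1 - 23/(I*(4 + I)) = 8 - 23/(I*(4 + I)))
(2795 + r(W)) + b(20) = (2795 - 3) + (-23 + 8*20² + 32*20)/(20*(4 + 20)) = 2792 + (1/20)*(-23 + 8*400 + 640)/24 = 2792 + (1/20)*(1/24)*(-23 + 3200 + 640) = 2792 + (1/20)*(1/24)*3817 = 2792 + 3817/480 = 1343977/480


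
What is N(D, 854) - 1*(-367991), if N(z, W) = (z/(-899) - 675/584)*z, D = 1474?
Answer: 95518930011/262508 ≈ 3.6387e+5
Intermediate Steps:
N(z, W) = z*(-675/584 - z/899) (N(z, W) = (z*(-1/899) - 675*1/584)*z = (-z/899 - 675/584)*z = (-675/584 - z/899)*z = z*(-675/584 - z/899))
N(D, 854) - 1*(-367991) = -1/525016*1474*(606825 + 584*1474) - 1*(-367991) = -1/525016*1474*(606825 + 860816) + 367991 = -1/525016*1474*1467641 + 367991 = -1081651417/262508 + 367991 = 95518930011/262508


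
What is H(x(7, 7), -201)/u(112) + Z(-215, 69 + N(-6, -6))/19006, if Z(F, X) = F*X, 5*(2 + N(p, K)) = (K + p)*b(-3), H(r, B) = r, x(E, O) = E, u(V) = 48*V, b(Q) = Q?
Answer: -142243/169728 ≈ -0.83806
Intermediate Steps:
N(p, K) = -2 - 3*K/5 - 3*p/5 (N(p, K) = -2 + ((K + p)*(-3))/5 = -2 + (-3*K - 3*p)/5 = -2 + (-3*K/5 - 3*p/5) = -2 - 3*K/5 - 3*p/5)
H(x(7, 7), -201)/u(112) + Z(-215, 69 + N(-6, -6))/19006 = 7/((48*112)) - 215*(69 + (-2 - ⅗*(-6) - ⅗*(-6)))/19006 = 7/5376 - 215*(69 + (-2 + 18/5 + 18/5))*(1/19006) = 7*(1/5376) - 215*(69 + 26/5)*(1/19006) = 1/768 - 215*371/5*(1/19006) = 1/768 - 15953*1/19006 = 1/768 - 371/442 = -142243/169728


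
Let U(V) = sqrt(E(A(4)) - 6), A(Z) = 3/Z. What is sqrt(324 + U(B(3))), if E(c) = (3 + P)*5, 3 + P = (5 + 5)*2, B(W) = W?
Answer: sqrt(324 + sqrt(94)) ≈ 18.267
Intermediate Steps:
P = 17 (P = -3 + (5 + 5)*2 = -3 + 10*2 = -3 + 20 = 17)
E(c) = 100 (E(c) = (3 + 17)*5 = 20*5 = 100)
U(V) = sqrt(94) (U(V) = sqrt(100 - 6) = sqrt(94))
sqrt(324 + U(B(3))) = sqrt(324 + sqrt(94))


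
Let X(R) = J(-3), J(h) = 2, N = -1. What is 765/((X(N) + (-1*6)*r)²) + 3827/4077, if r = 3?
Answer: 4098617/1043712 ≈ 3.9270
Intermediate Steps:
X(R) = 2
765/((X(N) + (-1*6)*r)²) + 3827/4077 = 765/((2 - 1*6*3)²) + 3827/4077 = 765/((2 - 6*3)²) + 3827*(1/4077) = 765/((2 - 18)²) + 3827/4077 = 765/((-16)²) + 3827/4077 = 765/256 + 3827/4077 = 4098617/1043712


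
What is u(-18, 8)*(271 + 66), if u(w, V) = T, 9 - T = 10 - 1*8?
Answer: 2359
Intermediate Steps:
T = 7 (T = 9 - (10 - 1*8) = 9 - (10 - 8) = 9 - 1*2 = 9 - 2 = 7)
u(w, V) = 7
u(-18, 8)*(271 + 66) = 7*(271 + 66) = 7*337 = 2359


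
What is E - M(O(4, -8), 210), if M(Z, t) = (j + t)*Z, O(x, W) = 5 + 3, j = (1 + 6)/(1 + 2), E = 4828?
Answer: 9388/3 ≈ 3129.3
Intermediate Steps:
j = 7/3 ≈ 2.3333
O(x, W) = 8
M(Z, t) = Z*(7/3 + t) (M(Z, t) = (7/3 + t)*Z = Z*(7/3 + t))
E - M(O(4, -8), 210) = 4828 - 8*(7 + 3*210)/3 = 4828 - 8*(7 + 630)/3 = 4828 - 8*637/3 = 4828 - 1*5096/3 = 4828 - 5096/3 = 9388/3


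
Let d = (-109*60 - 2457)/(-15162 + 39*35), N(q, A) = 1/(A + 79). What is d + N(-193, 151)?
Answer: 694369/1057770 ≈ 0.65645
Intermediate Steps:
N(q, A) = 1/(79 + A)
d = 2999/4599 (d = (-6540 - 2457)/(-15162 + 1365) = -8997/(-13797) = -8997*(-1/13797) = 2999/4599 ≈ 0.65210)
d + N(-193, 151) = 2999/4599 + 1/(79 + 151) = 2999/4599 + 1/230 = 694369/1057770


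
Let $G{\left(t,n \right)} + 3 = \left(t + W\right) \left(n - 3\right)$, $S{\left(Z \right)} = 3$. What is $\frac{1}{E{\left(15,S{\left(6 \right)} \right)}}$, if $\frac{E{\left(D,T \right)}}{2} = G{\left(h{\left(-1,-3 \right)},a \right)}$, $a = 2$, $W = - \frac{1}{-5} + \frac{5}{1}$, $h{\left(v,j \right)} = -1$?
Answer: $- \frac{5}{72} \approx -0.069444$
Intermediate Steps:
$W = \frac{26}{5}$ ($W = \left(-1\right) \left(- \frac{1}{5}\right) + 5 \cdot 1 = \frac{1}{5} + 5 = \frac{26}{5} \approx 5.2$)
$G{\left(t,n \right)} = -3 + \left(-3 + n\right) \left(\frac{26}{5} + t\right)$ ($G{\left(t,n \right)} = -3 + \left(t + \frac{26}{5}\right) \left(n - 3\right) = -3 + \left(\frac{26}{5} + t\right) \left(-3 + n\right) = -3 + \left(-3 + n\right) \left(\frac{26}{5} + t\right)$)
$E{\left(D,T \right)} = - \frac{72}{5}$ ($E{\left(D,T \right)} = 2 \left(- \frac{93}{5} - -3 + \frac{26}{5} \cdot 2 + 2 \left(-1\right)\right) = 2 \left(- \frac{93}{5} + 3 + \frac{52}{5} - 2\right) = 2 \left(- \frac{36}{5}\right) = - \frac{72}{5}$)
$\frac{1}{E{\left(15,S{\left(6 \right)} \right)}} = \frac{1}{- \frac{72}{5}} = - \frac{5}{72}$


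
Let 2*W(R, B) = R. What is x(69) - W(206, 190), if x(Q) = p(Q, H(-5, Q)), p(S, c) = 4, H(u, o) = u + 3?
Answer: -99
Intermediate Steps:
H(u, o) = 3 + u
W(R, B) = R/2
x(Q) = 4
x(69) - W(206, 190) = 4 - 206/2 = 4 - 1*103 = 4 - 103 = -99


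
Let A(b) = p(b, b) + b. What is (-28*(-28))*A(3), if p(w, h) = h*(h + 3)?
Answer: 16464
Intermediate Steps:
p(w, h) = h*(3 + h)
A(b) = b + b*(3 + b) (A(b) = b*(3 + b) + b = b + b*(3 + b))
(-28*(-28))*A(3) = (-28*(-28))*(3*(4 + 3)) = 784*(3*7) = 784*21 = 16464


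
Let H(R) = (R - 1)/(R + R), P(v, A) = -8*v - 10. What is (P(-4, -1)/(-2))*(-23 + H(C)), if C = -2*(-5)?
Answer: 4961/20 ≈ 248.05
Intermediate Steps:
C = 10
P(v, A) = -10 - 8*v
H(R) = (-1 + R)/(2*R) (H(R) = (-1 + R)/((2*R)) = (-1 + R)*(1/(2*R)) = (-1 + R)/(2*R))
(P(-4, -1)/(-2))*(-23 + H(C)) = ((-10 - 8*(-4))/(-2))*(-23 + (½)*(-1 + 10)/10) = ((-10 + 32)*(-½))*(-23 + (½)*(⅒)*9) = (22*(-½))*(-23 + 9/20) = -11*(-451/20) = 4961/20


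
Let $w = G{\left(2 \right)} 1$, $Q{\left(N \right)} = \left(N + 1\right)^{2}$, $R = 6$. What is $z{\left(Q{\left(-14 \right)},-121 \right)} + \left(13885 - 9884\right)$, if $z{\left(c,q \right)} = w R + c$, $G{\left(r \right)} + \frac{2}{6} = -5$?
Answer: $4138$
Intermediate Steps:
$G{\left(r \right)} = - \frac{16}{3}$ ($G{\left(r \right)} = - \frac{1}{3} - 5 = - \frac{16}{3}$)
$Q{\left(N \right)} = \left(1 + N\right)^{2}$
$w = - \frac{16}{3}$ ($w = \left(- \frac{16}{3}\right) 1 = - \frac{16}{3} \approx -5.3333$)
$z{\left(c,q \right)} = -32 + c$ ($z{\left(c,q \right)} = \left(- \frac{16}{3}\right) 6 + c = -32 + c$)
$z{\left(Q{\left(-14 \right)},-121 \right)} + \left(13885 - 9884\right) = \left(-32 + \left(1 - 14\right)^{2}\right) + \left(13885 - 9884\right) = \left(-32 + \left(-13\right)^{2}\right) + 4001 = \left(-32 + 169\right) + 4001 = 137 + 4001 = 4138$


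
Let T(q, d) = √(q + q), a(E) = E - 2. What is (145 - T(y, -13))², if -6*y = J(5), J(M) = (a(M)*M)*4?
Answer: 21005 - 580*I*√5 ≈ 21005.0 - 1296.9*I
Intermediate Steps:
a(E) = -2 + E
J(M) = 4*M*(-2 + M) (J(M) = ((-2 + M)*M)*4 = (M*(-2 + M))*4 = 4*M*(-2 + M))
y = -10 (y = -2*5*(-2 + 5)/3 = -2*5*3/3 = -⅙*60 = -10)
T(q, d) = √2*√q (T(q, d) = √(2*q) = √2*√q)
(145 - T(y, -13))² = (145 - √2*√(-10))² = (145 - √2*I*√10)² = (145 - 2*I*√5)²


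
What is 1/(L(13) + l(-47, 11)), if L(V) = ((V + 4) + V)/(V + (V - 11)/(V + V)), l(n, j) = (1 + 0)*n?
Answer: -17/760 ≈ -0.022368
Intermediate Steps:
l(n, j) = n (l(n, j) = 1*n = n)
L(V) = (4 + 2*V)/(V + (-11 + V)/(2*V)) (L(V) = ((4 + V) + V)/(V + (-11 + V)/((2*V))) = (4 + 2*V)/(V + (-11 + V)*(1/(2*V))) = (4 + 2*V)/(V + (-11 + V)/(2*V)))
1/(L(13) + l(-47, 11)) = 1/(4*13*(2 + 13)/(-11 + 13 + 2*13**2) - 47) = 1/(4*13*15/(-11 + 13 + 2*169) - 47) = 1/(4*13*15/(-11 + 13 + 338) - 47) = 1/(4*13*15/340 - 47) = 1/(4*13*(1/340)*15 - 47) = 1/(39/17 - 47) = 1/(-760/17) = -17/760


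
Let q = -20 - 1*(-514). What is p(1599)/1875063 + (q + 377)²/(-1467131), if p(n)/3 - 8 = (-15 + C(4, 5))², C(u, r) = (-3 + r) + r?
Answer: -474060923029/916987684751 ≈ -0.51698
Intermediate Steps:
C(u, r) = -3 + 2*r
q = 494 (q = -20 + 514 = 494)
p(n) = 216 (p(n) = 24 + 3*(-15 + (-3 + 2*5))² = 24 + 3*(-15 + (-3 + 10))² = 24 + 3*(-15 + 7)² = 24 + 3*(-8)² = 24 + 3*64 = 24 + 192 = 216)
p(1599)/1875063 + (q + 377)²/(-1467131) = 216/1875063 + (494 + 377)²/(-1467131) = 216*(1/1875063) + 871²*(-1/1467131) = 72/625021 + 758641*(-1/1467131) = 72/625021 - 758641/1467131 = -474060923029/916987684751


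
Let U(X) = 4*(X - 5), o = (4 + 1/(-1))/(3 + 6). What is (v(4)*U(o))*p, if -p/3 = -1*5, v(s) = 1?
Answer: -280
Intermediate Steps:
o = ⅓ (o = (4 - 1)/9 = 3*(⅑) = ⅓ ≈ 0.33333)
U(X) = -20 + 4*X (U(X) = 4*(-5 + X) = -20 + 4*X)
p = 15 (p = -(-3)*5 = -3*(-5) = 15)
(v(4)*U(o))*p = (1*(-20 + 4*(⅓)))*15 = (1*(-20 + 4/3))*15 = (1*(-56/3))*15 = -56/3*15 = -280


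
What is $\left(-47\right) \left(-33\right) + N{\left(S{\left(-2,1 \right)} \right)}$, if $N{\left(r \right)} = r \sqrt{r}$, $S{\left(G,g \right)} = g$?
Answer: $1552$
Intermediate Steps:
$N{\left(r \right)} = r^{\frac{3}{2}}$
$\left(-47\right) \left(-33\right) + N{\left(S{\left(-2,1 \right)} \right)} = \left(-47\right) \left(-33\right) + 1^{\frac{3}{2}} = 1551 + 1 = 1552$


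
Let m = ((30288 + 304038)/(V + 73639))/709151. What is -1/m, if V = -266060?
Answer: 136455544571/334326 ≈ 4.0815e+5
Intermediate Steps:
m = -334326/136455544571 (m = ((30288 + 304038)/(-266060 + 73639))/709151 = (334326/(-192421))*(1/709151) = (334326*(-1/192421))*(1/709151) = -334326/192421*1/709151 = -334326/136455544571 ≈ -2.4501e-6)
-1/m = -1/(-334326/136455544571) = -1*(-136455544571/334326) = 136455544571/334326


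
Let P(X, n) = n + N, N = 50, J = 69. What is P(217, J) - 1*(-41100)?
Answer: 41219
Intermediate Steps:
P(X, n) = 50 + n (P(X, n) = n + 50 = 50 + n)
P(217, J) - 1*(-41100) = (50 + 69) - 1*(-41100) = 119 + 41100 = 41219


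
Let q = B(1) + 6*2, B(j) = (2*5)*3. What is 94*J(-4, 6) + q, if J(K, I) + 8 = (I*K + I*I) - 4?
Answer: 42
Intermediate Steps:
B(j) = 30 (B(j) = 10*3 = 30)
J(K, I) = -12 + I² + I*K (J(K, I) = -8 + ((I*K + I*I) - 4) = -8 + ((I*K + I²) - 4) = -8 + ((I² + I*K) - 4) = -8 + (-4 + I² + I*K) = -12 + I² + I*K)
q = 42 (q = 30 + 6*2 = 30 + 12 = 42)
94*J(-4, 6) + q = 94*(-12 + 6² + 6*(-4)) + 42 = 94*(-12 + 36 - 24) + 42 = 94*0 + 42 = 0 + 42 = 42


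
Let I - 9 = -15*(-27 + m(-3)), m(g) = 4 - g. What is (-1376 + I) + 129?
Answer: -938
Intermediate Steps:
I = 309 (I = 9 - 15*(-27 + (4 - 1*(-3))) = 9 - 15*(-27 + (4 + 3)) = 9 - 15*(-27 + 7) = 9 - 15*(-20) = 9 + 300 = 309)
(-1376 + I) + 129 = (-1376 + 309) + 129 = -1067 + 129 = -938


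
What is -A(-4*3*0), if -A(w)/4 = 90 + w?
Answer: 360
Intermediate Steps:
A(w) = -360 - 4*w (A(w) = -4*(90 + w) = -360 - 4*w)
-A(-4*3*0) = -(-360 - 4*(-4*3)*0) = -(-360 - (-48)*0) = -(-360 - 4*0) = -(-360 + 0) = -1*(-360) = 360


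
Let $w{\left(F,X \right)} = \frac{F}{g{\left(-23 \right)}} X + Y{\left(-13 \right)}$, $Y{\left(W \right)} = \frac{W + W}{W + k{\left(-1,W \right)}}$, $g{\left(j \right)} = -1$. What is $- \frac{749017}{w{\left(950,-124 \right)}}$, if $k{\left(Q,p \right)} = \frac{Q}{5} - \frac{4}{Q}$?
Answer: $- \frac{17227391}{2709465} \approx -6.3582$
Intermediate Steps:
$k{\left(Q,p \right)} = - \frac{4}{Q} + \frac{Q}{5}$ ($k{\left(Q,p \right)} = Q \frac{1}{5} - \frac{4}{Q} = \frac{Q}{5} - \frac{4}{Q} = - \frac{4}{Q} + \frac{Q}{5}$)
$Y{\left(W \right)} = \frac{2 W}{\frac{19}{5} + W}$ ($Y{\left(W \right)} = \frac{W + W}{W + \left(- \frac{4}{-1} + \frac{1}{5} \left(-1\right)\right)} = \frac{2 W}{W - - \frac{19}{5}} = \frac{2 W}{W + \left(4 - \frac{1}{5}\right)} = \frac{2 W}{W + \frac{19}{5}} = \frac{2 W}{\frac{19}{5} + W}$)
$w{\left(F,X \right)} = \frac{65}{23} - F X$ ($w{\left(F,X \right)} = \frac{F}{-1} X + 10 \left(-13\right) \frac{1}{19 + 5 \left(-13\right)} = F \left(-1\right) X + 10 \left(-13\right) \frac{1}{19 - 65} = - F X + 10 \left(-13\right) \frac{1}{-46} = - F X + 10 \left(-13\right) \left(- \frac{1}{46}\right) = - F X + \frac{65}{23} = \frac{65}{23} - F X$)
$- \frac{749017}{w{\left(950,-124 \right)}} = - \frac{749017}{\frac{65}{23} - 950 \left(-124\right)} = - \frac{749017}{\frac{65}{23} + 117800} = - \frac{749017}{\frac{2709465}{23}} = \left(-749017\right) \frac{23}{2709465} = - \frac{17227391}{2709465}$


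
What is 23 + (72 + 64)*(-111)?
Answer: -15073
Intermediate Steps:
23 + (72 + 64)*(-111) = 23 + 136*(-111) = 23 - 15096 = -15073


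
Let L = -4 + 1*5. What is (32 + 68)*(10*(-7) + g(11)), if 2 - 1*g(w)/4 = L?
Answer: -6600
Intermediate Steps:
L = 1 (L = -4 + 5 = 1)
g(w) = 4 (g(w) = 8 - 4*1 = 8 - 4 = 4)
(32 + 68)*(10*(-7) + g(11)) = (32 + 68)*(10*(-7) + 4) = 100*(-70 + 4) = 100*(-66) = -6600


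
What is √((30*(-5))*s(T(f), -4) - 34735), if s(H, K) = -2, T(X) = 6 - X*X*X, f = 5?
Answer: I*√34435 ≈ 185.57*I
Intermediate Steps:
T(X) = 6 - X³ (T(X) = 6 - X²*X = 6 - X³)
√((30*(-5))*s(T(f), -4) - 34735) = √((30*(-5))*(-2) - 34735) = √(-150*(-2) - 34735) = √(300 - 34735) = √(-34435) = I*√34435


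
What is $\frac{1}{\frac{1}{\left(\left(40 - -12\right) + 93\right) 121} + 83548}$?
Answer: $\frac{17545}{1465849661} \approx 1.1969 \cdot 10^{-5}$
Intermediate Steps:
$\frac{1}{\frac{1}{\left(\left(40 - -12\right) + 93\right) 121} + 83548} = \frac{1}{\frac{1}{\left(\left(40 + 12\right) + 93\right) 121} + 83548} = \frac{1}{\frac{1}{\left(52 + 93\right) 121} + 83548} = \frac{1}{\frac{1}{145 \cdot 121} + 83548} = \frac{1}{\frac{1}{17545} + 83548} = \frac{1}{\frac{1465849661}{17545}} = \frac{17545}{1465849661}$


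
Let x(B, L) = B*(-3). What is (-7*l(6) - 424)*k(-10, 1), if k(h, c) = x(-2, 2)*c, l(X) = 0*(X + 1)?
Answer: -2544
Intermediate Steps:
l(X) = 0 (l(X) = 0*(1 + X) = 0)
x(B, L) = -3*B
k(h, c) = 6*c (k(h, c) = (-3*(-2))*c = 6*c)
(-7*l(6) - 424)*k(-10, 1) = (-7*0 - 424)*(6*1) = (0 - 424)*6 = -424*6 = -2544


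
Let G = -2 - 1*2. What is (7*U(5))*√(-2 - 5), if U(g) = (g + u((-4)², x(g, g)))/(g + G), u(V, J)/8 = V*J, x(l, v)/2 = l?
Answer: 8995*I*√7 ≈ 23799.0*I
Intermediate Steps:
x(l, v) = 2*l
G = -4 (G = -2 - 2 = -4)
u(V, J) = 8*J*V (u(V, J) = 8*(V*J) = 8*(J*V) = 8*J*V)
U(g) = 257*g/(-4 + g) (U(g) = (g + 8*(2*g)*(-4)²)/(g - 4) = (g + 8*(2*g)*16)/(-4 + g) = (g + 256*g)/(-4 + g) = (257*g)/(-4 + g) = 257*g/(-4 + g))
(7*U(5))*√(-2 - 5) = (7*(257*5/(-4 + 5)))*√(-2 - 5) = (7*(257*5/1))*√(-7) = (7*(257*5*1))*(I*√7) = (7*1285)*(I*√7) = 8995*(I*√7) = 8995*I*√7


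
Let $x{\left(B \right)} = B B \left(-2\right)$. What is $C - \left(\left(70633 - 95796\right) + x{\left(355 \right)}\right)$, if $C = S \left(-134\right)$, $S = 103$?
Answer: $263411$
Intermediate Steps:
$x{\left(B \right)} = - 2 B^{2}$ ($x{\left(B \right)} = B^{2} \left(-2\right) = - 2 B^{2}$)
$C = -13802$ ($C = 103 \left(-134\right) = -13802$)
$C - \left(\left(70633 - 95796\right) + x{\left(355 \right)}\right) = -13802 - \left(\left(70633 - 95796\right) - 2 \cdot 355^{2}\right) = -13802 - \left(-25163 - 252050\right) = -13802 - -277213 = -13802 + 277213 = 263411$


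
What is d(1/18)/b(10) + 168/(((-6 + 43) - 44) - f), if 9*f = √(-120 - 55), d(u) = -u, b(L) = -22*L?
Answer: -3367943/146520 + 135*I*√7/74 ≈ -22.986 + 4.8267*I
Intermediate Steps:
f = 5*I*√7/9 (f = √(-120 - 55)/9 = √(-175)/9 = (5*I*√7)/9 = 5*I*√7/9 ≈ 1.4699*I)
d(1/18)/b(10) + 168/(((-6 + 43) - 44) - f) = (-1/18)/((-22*10)) + 168/(((-6 + 43) - 44) - 5*I*√7/9) = -1*1/18/(-220) + 168/((37 - 44) - 5*I*√7/9) = -1/18*(-1/220) + 168/(-7 - 5*I*√7/9) = 1/3960 + 168/(-7 - 5*I*√7/9)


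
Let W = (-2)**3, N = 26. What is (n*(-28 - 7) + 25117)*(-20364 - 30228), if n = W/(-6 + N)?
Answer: -1271427552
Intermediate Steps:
W = -8
n = -2/5 (n = -8/(-6 + 26) = -8/20 = -8*1/20 = -2/5 ≈ -0.40000)
(n*(-28 - 7) + 25117)*(-20364 - 30228) = (-2*(-28 - 7)/5 + 25117)*(-20364 - 30228) = (-2/5*(-35) + 25117)*(-50592) = (14 + 25117)*(-50592) = 25131*(-50592) = -1271427552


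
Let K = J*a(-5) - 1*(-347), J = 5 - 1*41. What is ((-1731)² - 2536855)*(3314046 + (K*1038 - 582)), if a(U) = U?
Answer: 1773918317940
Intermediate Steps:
J = -36 (J = 5 - 41 = -36)
K = 527 (K = -36*(-5) - 1*(-347) = 180 + 347 = 527)
((-1731)² - 2536855)*(3314046 + (K*1038 - 582)) = ((-1731)² - 2536855)*(3314046 + (527*1038 - 582)) = (2996361 - 2536855)*(3314046 + (547026 - 582)) = 459506*(3314046 + 546444) = 459506*3860490 = 1773918317940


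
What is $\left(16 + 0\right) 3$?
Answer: $48$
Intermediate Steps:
$\left(16 + 0\right) 3 = 16 \cdot 3 = 48$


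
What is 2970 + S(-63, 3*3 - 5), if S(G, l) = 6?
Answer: 2976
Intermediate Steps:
2970 + S(-63, 3*3 - 5) = 2970 + 6 = 2976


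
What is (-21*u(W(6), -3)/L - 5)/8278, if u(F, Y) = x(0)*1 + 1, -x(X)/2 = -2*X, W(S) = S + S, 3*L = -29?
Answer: -41/120031 ≈ -0.00034158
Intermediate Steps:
L = -29/3 (L = (⅓)*(-29) = -29/3 ≈ -9.6667)
W(S) = 2*S
x(X) = 4*X (x(X) = -(-4)*X = 4*X)
u(F, Y) = 1 (u(F, Y) = (4*0)*1 + 1 = 0*1 + 1 = 0 + 1 = 1)
(-21*u(W(6), -3)/L - 5)/8278 = (-21/(-29/3) - 5)/8278 = (-21*(-3)/29 - 5)*(1/8278) = (-21*(-3/29) - 5)*(1/8278) = (63/29 - 5)*(1/8278) = -82/29*1/8278 = -41/120031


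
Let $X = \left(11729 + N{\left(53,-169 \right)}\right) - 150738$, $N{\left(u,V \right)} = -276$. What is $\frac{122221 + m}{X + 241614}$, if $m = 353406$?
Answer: $\frac{475627}{102329} \approx 4.648$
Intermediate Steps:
$X = -139285$ ($X = \left(11729 - 276\right) - 150738 = 11453 - 150738 = -139285$)
$\frac{122221 + m}{X + 241614} = \frac{122221 + 353406}{-139285 + 241614} = \frac{475627}{102329}$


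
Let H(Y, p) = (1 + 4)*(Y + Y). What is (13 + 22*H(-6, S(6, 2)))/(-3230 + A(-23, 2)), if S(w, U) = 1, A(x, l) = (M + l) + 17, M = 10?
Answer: 1307/3201 ≈ 0.40831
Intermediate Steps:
A(x, l) = 27 + l (A(x, l) = (10 + l) + 17 = 27 + l)
H(Y, p) = 10*Y (H(Y, p) = 5*(2*Y) = 10*Y)
(13 + 22*H(-6, S(6, 2)))/(-3230 + A(-23, 2)) = (13 + 22*(10*(-6)))/(-3230 + (27 + 2)) = (13 + 22*(-60))/(-3230 + 29) = (13 - 1320)/(-3201) = -1307*(-1/3201) = 1307/3201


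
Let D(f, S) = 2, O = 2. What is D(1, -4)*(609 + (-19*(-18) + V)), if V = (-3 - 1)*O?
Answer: 1886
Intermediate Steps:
V = -8 (V = (-3 - 1)*2 = -4*2 = -8)
D(1, -4)*(609 + (-19*(-18) + V)) = 2*(609 + (-19*(-18) - 8)) = 2*(609 + (342 - 8)) = 2*(609 + 334) = 2*943 = 1886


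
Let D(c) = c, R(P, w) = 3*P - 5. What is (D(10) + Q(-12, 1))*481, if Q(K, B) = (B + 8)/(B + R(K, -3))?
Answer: 188071/40 ≈ 4701.8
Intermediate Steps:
R(P, w) = -5 + 3*P
Q(K, B) = (8 + B)/(-5 + B + 3*K) (Q(K, B) = (B + 8)/(B + (-5 + 3*K)) = (8 + B)/(-5 + B + 3*K))
(D(10) + Q(-12, 1))*481 = (10 + (8 + 1)/(-5 + 1 + 3*(-12)))*481 = (10 + 9/(-5 + 1 - 36))*481 = (10 + 9/(-40))*481 = (10 - 1/40*9)*481 = (10 - 9/40)*481 = (391/40)*481 = 188071/40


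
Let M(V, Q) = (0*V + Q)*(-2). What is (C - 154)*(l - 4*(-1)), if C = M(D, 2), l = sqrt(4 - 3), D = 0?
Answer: -790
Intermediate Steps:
l = 1 (l = sqrt(1) = 1)
M(V, Q) = -2*Q (M(V, Q) = (0 + Q)*(-2) = Q*(-2) = -2*Q)
C = -4 (C = -2*2 = -4)
(C - 154)*(l - 4*(-1)) = (-4 - 154)*(1 - 4*(-1)) = -158*(1 + 4) = -158*5 = -790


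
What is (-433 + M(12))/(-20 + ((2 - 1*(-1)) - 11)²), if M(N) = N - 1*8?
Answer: -39/4 ≈ -9.7500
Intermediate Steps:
M(N) = -8 + N (M(N) = N - 8 = -8 + N)
(-433 + M(12))/(-20 + ((2 - 1*(-1)) - 11)²) = (-433 + (-8 + 12))/(-20 + ((2 - 1*(-1)) - 11)²) = (-433 + 4)/(-20 + ((2 + 1) - 11)²) = -429/(-20 + (3 - 11)²) = -429/(-20 + (-8)²) = -429/(-20 + 64) = -429/44 = -429*1/44 = -39/4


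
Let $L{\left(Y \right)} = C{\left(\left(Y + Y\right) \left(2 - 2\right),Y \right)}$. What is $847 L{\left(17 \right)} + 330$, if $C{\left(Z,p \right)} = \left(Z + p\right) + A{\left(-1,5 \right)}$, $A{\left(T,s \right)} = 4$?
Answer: $18117$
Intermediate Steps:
$C{\left(Z,p \right)} = 4 + Z + p$ ($C{\left(Z,p \right)} = \left(Z + p\right) + 4 = 4 + Z + p$)
$L{\left(Y \right)} = 4 + Y$ ($L{\left(Y \right)} = 4 + \left(Y + Y\right) \left(2 - 2\right) + Y = 4 + 2 Y 0 + Y = 4 + 0 + Y = 4 + Y$)
$847 L{\left(17 \right)} + 330 = 847 \left(4 + 17\right) + 330 = 847 \cdot 21 + 330 = 17787 + 330 = 18117$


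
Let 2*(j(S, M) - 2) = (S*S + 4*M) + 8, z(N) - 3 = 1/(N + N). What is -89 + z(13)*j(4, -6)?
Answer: -1078/13 ≈ -82.923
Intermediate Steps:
z(N) = 3 + 1/(2*N) (z(N) = 3 + 1/(N + N) = 3 + 1/(2*N))
j(S, M) = 6 + S**2/2 + 2*M (j(S, M) = 2 + ((S*S + 4*M) + 8)/2 = 2 + ((S**2 + 4*M) + 8)/2 = 2 + (8 + S**2 + 4*M)/2 = 2 + (4 + S**2/2 + 2*M) = 6 + S**2/2 + 2*M)
-89 + z(13)*j(4, -6) = -89 + (3 + (1/2)/13)*(6 + (1/2)*4**2 + 2*(-6)) = -89 + (3 + (1/2)*(1/13))*(6 + (1/2)*16 - 12) = -89 + (3 + 1/26)*(6 + 8 - 12) = -89 + (79/26)*2 = -89 + 79/13 = -1078/13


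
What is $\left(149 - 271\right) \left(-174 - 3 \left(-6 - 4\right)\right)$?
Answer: $17568$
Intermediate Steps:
$\left(149 - 271\right) \left(-174 - 3 \left(-6 - 4\right)\right) = - 122 \left(-174 - -30\right) = - 122 \left(-174 + 30\right) = \left(-122\right) \left(-144\right) = 17568$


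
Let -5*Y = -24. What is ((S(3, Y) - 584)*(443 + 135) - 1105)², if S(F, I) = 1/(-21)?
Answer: 50585878140625/441 ≈ 1.1471e+11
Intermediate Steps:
Y = 24/5 (Y = -⅕*(-24) = 24/5 ≈ 4.8000)
S(F, I) = -1/21
((S(3, Y) - 584)*(443 + 135) - 1105)² = ((-1/21 - 584)*(443 + 135) - 1105)² = (-12265/21*578 - 1105)² = (-7089170/21 - 1105)² = (-7112375/21)² = 50585878140625/441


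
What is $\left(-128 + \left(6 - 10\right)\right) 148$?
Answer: $-19536$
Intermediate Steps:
$\left(-128 + \left(6 - 10\right)\right) 148 = \left(-128 - 4\right) 148 = \left(-132\right) 148 = -19536$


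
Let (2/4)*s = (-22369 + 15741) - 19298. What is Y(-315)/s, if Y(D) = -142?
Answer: 71/25926 ≈ 0.0027386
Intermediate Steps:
s = -51852 (s = 2*((-22369 + 15741) - 19298) = 2*(-6628 - 19298) = 2*(-25926) = -51852)
Y(-315)/s = -142/(-51852) = -142*(-1/51852) = 71/25926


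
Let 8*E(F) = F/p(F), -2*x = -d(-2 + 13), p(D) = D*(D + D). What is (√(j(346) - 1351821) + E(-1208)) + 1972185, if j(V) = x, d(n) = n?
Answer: 38118391679/19328 + I*√5407262/2 ≈ 1.9722e+6 + 1162.7*I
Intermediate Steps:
p(D) = 2*D² (p(D) = D*(2*D) = 2*D²)
x = 11/2 (x = -(-1)*(-2 + 13)/2 = -(-1)*11/2 = -½*(-11) = 11/2 ≈ 5.5000)
j(V) = 11/2
E(F) = 1/(16*F) (E(F) = (F/((2*F²)))/8 = (F*(1/(2*F²)))/8 = (1/(2*F))/8 = 1/(16*F))
(√(j(346) - 1351821) + E(-1208)) + 1972185 = (√(11/2 - 1351821) + (1/16)/(-1208)) + 1972185 = (√(-2703631/2) + (1/16)*(-1/1208)) + 1972185 = (I*√5407262/2 - 1/19328) + 1972185 = (-1/19328 + I*√5407262/2) + 1972185 = 38118391679/19328 + I*√5407262/2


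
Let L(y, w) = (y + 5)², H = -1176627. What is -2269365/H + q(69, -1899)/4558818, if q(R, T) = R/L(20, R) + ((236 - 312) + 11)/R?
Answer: 74359151167880087/38553953743243125 ≈ 1.9287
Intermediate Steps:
L(y, w) = (5 + y)²
q(R, T) = -65/R + R/625 (q(R, T) = R/((5 + 20)²) + ((236 - 312) + 11)/R = R/(25²) + (-76 + 11)/R = R/625 - 65/R = -65/R + R/625)
-2269365/H + q(69, -1899)/4558818 = -2269365/(-1176627) + (-65/69 + (1/625)*69)/4558818 = -2269365*(-1/1176627) + (-65*1/69 + 69/625)*(1/4558818) = 756455/392209 + (-65/69 + 69/625)*(1/4558818) = 756455/392209 - 35864/43125*1/4558818 = 756455/392209 - 17932/98299513125 = 74359151167880087/38553953743243125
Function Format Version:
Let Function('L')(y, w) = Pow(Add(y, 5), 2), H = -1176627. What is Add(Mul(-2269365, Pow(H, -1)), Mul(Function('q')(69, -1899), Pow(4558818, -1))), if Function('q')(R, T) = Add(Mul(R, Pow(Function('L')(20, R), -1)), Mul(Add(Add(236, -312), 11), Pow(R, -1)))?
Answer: Rational(74359151167880087, 38553953743243125) ≈ 1.9287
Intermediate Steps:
Function('L')(y, w) = Pow(Add(5, y), 2)
Function('q')(R, T) = Add(Mul(-65, Pow(R, -1)), Mul(Rational(1, 625), R)) (Function('q')(R, T) = Add(Mul(R, Pow(Pow(Add(5, 20), 2), -1)), Mul(Add(Add(236, -312), 11), Pow(R, -1))) = Add(Mul(R, Pow(Pow(25, 2), -1)), Mul(Add(-76, 11), Pow(R, -1))) = Add(Mul(R, Pow(625, -1)), Mul(-65, Pow(R, -1))) = Add(Mul(R, Rational(1, 625)), Mul(-65, Pow(R, -1))) = Add(Mul(Rational(1, 625), R), Mul(-65, Pow(R, -1))) = Add(Mul(-65, Pow(R, -1)), Mul(Rational(1, 625), R)))
Add(Mul(-2269365, Pow(H, -1)), Mul(Function('q')(69, -1899), Pow(4558818, -1))) = Add(Mul(-2269365, Pow(-1176627, -1)), Mul(Add(Mul(-65, Pow(69, -1)), Mul(Rational(1, 625), 69)), Pow(4558818, -1))) = Add(Mul(-2269365, Rational(-1, 1176627)), Mul(Add(Mul(-65, Rational(1, 69)), Rational(69, 625)), Rational(1, 4558818))) = Add(Rational(756455, 392209), Mul(Add(Rational(-65, 69), Rational(69, 625)), Rational(1, 4558818))) = Add(Rational(756455, 392209), Mul(Rational(-35864, 43125), Rational(1, 4558818))) = Add(Rational(756455, 392209), Rational(-17932, 98299513125)) = Rational(74359151167880087, 38553953743243125)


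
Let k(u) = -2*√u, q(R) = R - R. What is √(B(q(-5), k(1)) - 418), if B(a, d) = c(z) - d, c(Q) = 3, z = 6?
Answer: I*√413 ≈ 20.322*I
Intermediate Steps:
q(R) = 0
B(a, d) = 3 - d
√(B(q(-5), k(1)) - 418) = √((3 - (-2)*√1) - 418) = √((3 - (-2)) - 418) = √((3 - 1*(-2)) - 418) = √((3 + 2) - 418) = √(5 - 418) = √(-413) = I*√413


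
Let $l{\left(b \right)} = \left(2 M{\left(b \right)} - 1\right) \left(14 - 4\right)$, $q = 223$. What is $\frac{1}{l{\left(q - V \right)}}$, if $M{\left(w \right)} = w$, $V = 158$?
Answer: $\frac{1}{1290} \approx 0.00077519$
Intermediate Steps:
$l{\left(b \right)} = -10 + 20 b$ ($l{\left(b \right)} = \left(2 b - 1\right) \left(14 - 4\right) = \left(-1 + 2 b\right) 10 = -10 + 20 b$)
$\frac{1}{l{\left(q - V \right)}} = \frac{1}{-10 + 20 \left(223 - 158\right)} = \frac{1}{-10 + 20 \cdot 65} = \frac{1}{-10 + 1300} = \frac{1}{1290}$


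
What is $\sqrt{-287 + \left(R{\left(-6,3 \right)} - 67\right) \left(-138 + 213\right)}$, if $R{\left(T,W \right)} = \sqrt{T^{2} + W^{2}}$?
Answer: $\sqrt{-5312 + 225 \sqrt{5}} \approx 69.346 i$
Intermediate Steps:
$\sqrt{-287 + \left(R{\left(-6,3 \right)} - 67\right) \left(-138 + 213\right)} = \sqrt{-287 + \left(\sqrt{\left(-6\right)^{2} + 3^{2}} - 67\right) \left(-138 + 213\right)} = \sqrt{-287 + \left(\sqrt{36 + 9} - 67\right) 75} = \sqrt{-287 + \left(\sqrt{45} - 67\right) 75} = \sqrt{-287 + \left(3 \sqrt{5} - 67\right) 75} = \sqrt{-287 + \left(-67 + 3 \sqrt{5}\right) 75} = \sqrt{-287 - \left(5025 - 225 \sqrt{5}\right)} = \sqrt{-5312 + 225 \sqrt{5}}$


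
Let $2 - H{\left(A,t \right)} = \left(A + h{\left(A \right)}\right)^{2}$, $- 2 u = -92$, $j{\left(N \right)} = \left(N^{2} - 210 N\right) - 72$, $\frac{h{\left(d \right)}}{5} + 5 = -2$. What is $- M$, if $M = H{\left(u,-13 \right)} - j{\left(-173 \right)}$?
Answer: $66306$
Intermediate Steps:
$h{\left(d \right)} = -35$ ($h{\left(d \right)} = -25 + 5 \left(-2\right) = -25 - 10 = -35$)
$j{\left(N \right)} = -72 + N^{2} - 210 N$
$u = 46$ ($u = \left(- \frac{1}{2}\right) \left(-92\right) = 46$)
$H{\left(A,t \right)} = 2 - \left(-35 + A\right)^{2}$ ($H{\left(A,t \right)} = 2 - \left(A - 35\right)^{2} = 2 - \left(-35 + A\right)^{2}$)
$M = -66306$ ($M = \left(2 - \left(-35 + 46\right)^{2}\right) - \left(-72 + \left(-173\right)^{2} - -36330\right) = \left(2 - 11^{2}\right) - \left(-72 + 29929 + 36330\right) = \left(2 - 121\right) - 66187 = -119 - 66187 = -66306$)
$- M = \left(-1\right) \left(-66306\right) = 66306$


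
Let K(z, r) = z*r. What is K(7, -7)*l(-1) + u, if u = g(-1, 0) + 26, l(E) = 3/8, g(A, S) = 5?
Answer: 101/8 ≈ 12.625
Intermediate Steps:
l(E) = 3/8 (l(E) = 3*(⅛) = 3/8)
u = 31 (u = 5 + 26 = 31)
K(z, r) = r*z
K(7, -7)*l(-1) + u = -7*7*(3/8) + 31 = -49*3/8 + 31 = -147/8 + 31 = 101/8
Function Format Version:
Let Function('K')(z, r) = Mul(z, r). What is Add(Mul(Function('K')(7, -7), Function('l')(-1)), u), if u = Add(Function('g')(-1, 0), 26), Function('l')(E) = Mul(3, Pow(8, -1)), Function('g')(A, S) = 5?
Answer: Rational(101, 8) ≈ 12.625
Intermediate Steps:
Function('l')(E) = Rational(3, 8) (Function('l')(E) = Mul(3, Rational(1, 8)) = Rational(3, 8))
u = 31 (u = Add(5, 26) = 31)
Function('K')(z, r) = Mul(r, z)
Add(Mul(Function('K')(7, -7), Function('l')(-1)), u) = Add(Mul(Mul(-7, 7), Rational(3, 8)), 31) = Add(Mul(-49, Rational(3, 8)), 31) = Add(Rational(-147, 8), 31) = Rational(101, 8)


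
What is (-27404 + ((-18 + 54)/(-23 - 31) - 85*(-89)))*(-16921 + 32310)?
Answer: -915937891/3 ≈ -3.0531e+8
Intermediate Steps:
(-27404 + ((-18 + 54)/(-23 - 31) - 85*(-89)))*(-16921 + 32310) = (-27404 + (36/(-54) + 7565))*15389 = (-27404 + (36*(-1/54) + 7565))*15389 = (-27404 + (-⅔ + 7565))*15389 = (-27404 + 22693/3)*15389 = -59519/3*15389 = -915937891/3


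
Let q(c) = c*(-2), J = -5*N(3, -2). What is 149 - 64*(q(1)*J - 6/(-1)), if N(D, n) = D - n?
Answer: -3435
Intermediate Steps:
J = -25 (J = -5*(3 - 1*(-2)) = -5*(3 + 2) = -5*5 = -25)
q(c) = -2*c
149 - 64*(q(1)*J - 6/(-1)) = 149 - 64*(-2*1*(-25) - 6/(-1)) = 149 - 64*(-2*(-25) - 6*(-1)) = 149 - 64*(50 + 6) = 149 - 64*56 = 149 - 3584 = -3435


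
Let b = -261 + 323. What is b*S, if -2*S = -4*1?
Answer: 124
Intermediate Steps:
b = 62
S = 2 (S = -(-2) = -½*(-4) = 2)
b*S = 62*2 = 124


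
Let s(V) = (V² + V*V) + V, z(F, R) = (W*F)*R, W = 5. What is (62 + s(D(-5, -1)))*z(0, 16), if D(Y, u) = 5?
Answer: 0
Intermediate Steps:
z(F, R) = 5*F*R (z(F, R) = (5*F)*R = 5*F*R)
s(V) = V + 2*V² (s(V) = (V² + V²) + V = 2*V² + V = V + 2*V²)
(62 + s(D(-5, -1)))*z(0, 16) = (62 + 5*(1 + 2*5))*(5*0*16) = (62 + 5*(1 + 10))*0 = (62 + 5*11)*0 = (62 + 55)*0 = 117*0 = 0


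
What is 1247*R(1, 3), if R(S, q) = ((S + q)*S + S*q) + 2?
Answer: 11223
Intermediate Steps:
R(S, q) = 2 + S*q + S*(S + q) (R(S, q) = (S*(S + q) + S*q) + 2 = (S*q + S*(S + q)) + 2 = 2 + S*q + S*(S + q))
1247*R(1, 3) = 1247*(2 + 1**2 + 2*1*3) = 1247*(2 + 1 + 6) = 1247*9 = 11223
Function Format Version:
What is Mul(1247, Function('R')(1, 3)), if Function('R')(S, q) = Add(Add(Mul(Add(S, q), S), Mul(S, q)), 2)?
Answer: 11223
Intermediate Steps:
Function('R')(S, q) = Add(2, Mul(S, q), Mul(S, Add(S, q))) (Function('R')(S, q) = Add(Add(Mul(S, Add(S, q)), Mul(S, q)), 2) = Add(Add(Mul(S, q), Mul(S, Add(S, q))), 2) = Add(2, Mul(S, q), Mul(S, Add(S, q))))
Mul(1247, Function('R')(1, 3)) = Mul(1247, Add(2, Pow(1, 2), Mul(2, 1, 3))) = Mul(1247, Add(2, 1, 6)) = Mul(1247, 9) = 11223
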